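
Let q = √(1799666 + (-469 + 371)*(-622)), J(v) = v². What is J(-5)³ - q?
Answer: 15625 - √1860622 ≈ 14261.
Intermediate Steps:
q = √1860622 (q = √(1799666 - 98*(-622)) = √(1799666 + 60956) = √1860622 ≈ 1364.0)
J(-5)³ - q = ((-5)²)³ - √1860622 = 25³ - √1860622 = 15625 - √1860622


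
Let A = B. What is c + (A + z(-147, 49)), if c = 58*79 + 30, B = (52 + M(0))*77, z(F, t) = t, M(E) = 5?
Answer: 9050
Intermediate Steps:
B = 4389 (B = (52 + 5)*77 = 57*77 = 4389)
A = 4389
c = 4612 (c = 4582 + 30 = 4612)
c + (A + z(-147, 49)) = 4612 + (4389 + 49) = 4612 + 4438 = 9050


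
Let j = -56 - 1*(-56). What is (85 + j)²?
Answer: 7225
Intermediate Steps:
j = 0 (j = -56 + 56 = 0)
(85 + j)² = (85 + 0)² = 85² = 7225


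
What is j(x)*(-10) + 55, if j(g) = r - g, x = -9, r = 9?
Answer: -125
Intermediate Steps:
j(g) = 9 - g
j(x)*(-10) + 55 = (9 - 1*(-9))*(-10) + 55 = (9 + 9)*(-10) + 55 = 18*(-10) + 55 = -180 + 55 = -125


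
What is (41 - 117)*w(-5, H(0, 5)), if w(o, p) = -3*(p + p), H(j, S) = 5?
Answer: 2280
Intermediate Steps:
w(o, p) = -6*p
(41 - 117)*w(-5, H(0, 5)) = (41 - 117)*(-6*5) = -76*(-30) = 2280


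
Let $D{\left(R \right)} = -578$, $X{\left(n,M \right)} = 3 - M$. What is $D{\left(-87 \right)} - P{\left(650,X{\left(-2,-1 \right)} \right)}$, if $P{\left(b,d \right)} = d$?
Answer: $-582$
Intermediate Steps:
$D{\left(-87 \right)} - P{\left(650,X{\left(-2,-1 \right)} \right)} = -578 - \left(3 - -1\right) = -578 - \left(3 + 1\right) = -578 - 4 = -582$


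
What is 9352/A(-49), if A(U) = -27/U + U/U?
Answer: 114562/19 ≈ 6029.6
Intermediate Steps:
A(U) = 1 - 27/U (A(U) = -27/U + 1 = 1 - 27/U)
9352/A(-49) = 9352/(((-27 - 49)/(-49))) = 9352/((-1/49*(-76))) = 9352/(76/49) = 9352*(49/76) = 114562/19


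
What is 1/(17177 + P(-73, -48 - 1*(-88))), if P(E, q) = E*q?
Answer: 1/14257 ≈ 7.0141e-5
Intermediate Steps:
1/(17177 + P(-73, -48 - 1*(-88))) = 1/(17177 - 73*(-48 - 1*(-88))) = 1/(17177 - 73*(-48 + 88)) = 1/(17177 - 73*40) = 1/(17177 - 2920) = 1/14257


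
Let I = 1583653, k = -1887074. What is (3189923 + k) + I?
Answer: 2886502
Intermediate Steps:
(3189923 + k) + I = (3189923 - 1887074) + 1583653 = 1302849 + 1583653 = 2886502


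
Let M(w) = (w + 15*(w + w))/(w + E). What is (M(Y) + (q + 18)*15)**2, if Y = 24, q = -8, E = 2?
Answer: 5391684/169 ≈ 31903.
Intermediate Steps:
M(w) = 31*w/(2 + w) (M(w) = (w + 15*(w + w))/(w + 2) = (w + 15*(2*w))/(2 + w) = (w + 30*w)/(2 + w) = (31*w)/(2 + w) = 31*w/(2 + w))
(M(Y) + (q + 18)*15)**2 = (31*24/(2 + 24) + (-8 + 18)*15)**2 = (31*24/26 + 10*15)**2 = (31*24*(1/26) + 150)**2 = (372/13 + 150)**2 = (2322/13)**2 = 5391684/169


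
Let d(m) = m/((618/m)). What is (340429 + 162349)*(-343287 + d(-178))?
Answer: -53324554738298/309 ≈ -1.7257e+11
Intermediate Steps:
d(m) = m²/618 (d(m) = m*(m/618) = m²/618)
(340429 + 162349)*(-343287 + d(-178)) = (340429 + 162349)*(-343287 + (1/618)*(-178)²) = 502778*(-343287 + (1/618)*31684) = 502778*(-343287 + 15842/309) = 502778*(-106059841/309) = -53324554738298/309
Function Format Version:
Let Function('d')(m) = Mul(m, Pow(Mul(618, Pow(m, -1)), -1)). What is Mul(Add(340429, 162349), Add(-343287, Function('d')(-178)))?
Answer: Rational(-53324554738298, 309) ≈ -1.7257e+11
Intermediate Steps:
Function('d')(m) = Mul(Rational(1, 618), Pow(m, 2)) (Function('d')(m) = Mul(m, Mul(Rational(1, 618), m)) = Mul(Rational(1, 618), Pow(m, 2)))
Mul(Add(340429, 162349), Add(-343287, Function('d')(-178))) = Mul(Add(340429, 162349), Add(-343287, Mul(Rational(1, 618), Pow(-178, 2)))) = Mul(502778, Add(-343287, Mul(Rational(1, 618), 31684))) = Mul(502778, Add(-343287, Rational(15842, 309))) = Mul(502778, Rational(-106059841, 309)) = Rational(-53324554738298, 309)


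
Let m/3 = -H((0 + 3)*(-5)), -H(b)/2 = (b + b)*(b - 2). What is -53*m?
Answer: -162180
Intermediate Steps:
H(b) = -4*b*(-2 + b) (H(b) = -2*(b + b)*(b - 2) = -2*2*b*(-2 + b) = -4*b*(-2 + b))
m = 3060 (m = 3*(-4*(0 + 3)*(-5)*(2 - (0 + 3)*(-5))) = 3*(-4*3*(-5)*(2 - 3*(-5))) = 3*(-4*(-15)*(2 - 1*(-15))) = 3*(-4*(-15)*(2 + 15)) = 3*(-4*(-15)*17) = 3*(-1*(-1020)) = 3*1020 = 3060)
-53*m = -53*3060 = -162180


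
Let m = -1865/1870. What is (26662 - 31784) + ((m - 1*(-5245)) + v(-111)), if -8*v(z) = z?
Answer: 203273/1496 ≈ 135.88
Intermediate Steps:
v(z) = -z/8
m = -373/374 (m = -1865*1/1870 = -373/374 ≈ -0.99733)
(26662 - 31784) + ((m - 1*(-5245)) + v(-111)) = (26662 - 31784) + ((-373/374 - 1*(-5245)) - ⅛*(-111)) = -5122 + ((-373/374 + 5245) + 111/8) = -5122 + (1961257/374 + 111/8) = -5122 + 7865785/1496 = 203273/1496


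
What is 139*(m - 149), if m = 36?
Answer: -15707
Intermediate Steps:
139*(m - 149) = 139*(36 - 149) = 139*(-113) = -15707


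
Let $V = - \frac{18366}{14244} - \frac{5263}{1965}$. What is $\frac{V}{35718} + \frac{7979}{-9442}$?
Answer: $- \frac{664822880399177}{786618946648980} \approx -0.84517$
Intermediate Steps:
$V = - \frac{18509227}{4664910}$ ($V = \left(-18366\right) \frac{1}{14244} - \frac{5263}{1965} = - \frac{3061}{2374} - \frac{5263}{1965} = - \frac{18509227}{4664910} \approx -3.9678$)
$\frac{V}{35718} + \frac{7979}{-9442} = - \frac{18509227}{4664910 \cdot 35718} + \frac{7979}{-9442} = \left(- \frac{18509227}{4664910}\right) \frac{1}{35718} + 7979 \left(- \frac{1}{9442}\right) = - \frac{18509227}{166621255380} - \frac{7979}{9442} = - \frac{664822880399177}{786618946648980}$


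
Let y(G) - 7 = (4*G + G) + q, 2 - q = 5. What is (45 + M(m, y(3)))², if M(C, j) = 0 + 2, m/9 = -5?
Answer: 2209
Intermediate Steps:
q = -3 (q = 2 - 1*5 = 2 - 5 = -3)
y(G) = 4 + 5*G (y(G) = 7 + ((4*G + G) - 3) = 7 + (5*G - 3) = 7 + (-3 + 5*G) = 4 + 5*G)
m = -45 (m = 9*(-5) = -45)
M(C, j) = 2
(45 + M(m, y(3)))² = (45 + 2)² = 47² = 2209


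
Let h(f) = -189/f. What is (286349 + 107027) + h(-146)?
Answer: 57433085/146 ≈ 3.9338e+5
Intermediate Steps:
(286349 + 107027) + h(-146) = (286349 + 107027) - 189/(-146) = 393376 - 189*(-1/146) = 393376 + 189/146 = 57433085/146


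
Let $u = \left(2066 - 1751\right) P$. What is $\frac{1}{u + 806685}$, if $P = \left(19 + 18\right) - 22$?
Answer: $\frac{1}{811410} \approx 1.2324 \cdot 10^{-6}$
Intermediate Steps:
$P = 15$ ($P = 37 - 22 = 15$)
$u = 4725$ ($u = \left(2066 - 1751\right) 15 = 315 \cdot 15 = 4725$)
$\frac{1}{u + 806685} = \frac{1}{4725 + 806685} = \frac{1}{811410}$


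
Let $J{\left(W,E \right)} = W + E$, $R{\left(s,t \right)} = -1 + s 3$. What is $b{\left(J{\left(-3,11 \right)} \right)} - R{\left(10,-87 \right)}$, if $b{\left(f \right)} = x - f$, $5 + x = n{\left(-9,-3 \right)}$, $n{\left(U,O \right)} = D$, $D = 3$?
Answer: $-39$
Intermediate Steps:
$R{\left(s,t \right)} = -1 + 3 s$
$J{\left(W,E \right)} = E + W$
$n{\left(U,O \right)} = 3$
$x = -2$ ($x = -5 + 3 = -2$)
$b{\left(f \right)} = -2 - f$
$b{\left(J{\left(-3,11 \right)} \right)} - R{\left(10,-87 \right)} = \left(-2 - \left(11 - 3\right)\right) - \left(-1 + 3 \cdot 10\right) = \left(-2 - 8\right) - \left(-1 + 30\right) = \left(-2 - 8\right) - 29 = -10 - 29 = -39$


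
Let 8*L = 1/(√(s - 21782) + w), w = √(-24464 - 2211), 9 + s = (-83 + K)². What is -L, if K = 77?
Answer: I/(8*(√21755 + 5*√1067)) ≈ 0.00040216*I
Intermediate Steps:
s = 27 (s = -9 + (-83 + 77)² = -9 + (-6)² = -9 + 36 = 27)
w = 5*I*√1067 (w = √(-26675) = 5*I*√1067 ≈ 163.32*I)
L = 1/(8*(I*√21755 + 5*I*√1067)) (L = 1/(8*(√(27 - 21782) + 5*I*√1067)) = 1/(8*(√(-21755) + 5*I*√1067)) = 1/(8*(I*√21755 + 5*I*√1067)) ≈ -0.00040216*I)
-L = -(-1)*I/(8*√21755 + 40*√1067) = I/(8*√21755 + 40*√1067)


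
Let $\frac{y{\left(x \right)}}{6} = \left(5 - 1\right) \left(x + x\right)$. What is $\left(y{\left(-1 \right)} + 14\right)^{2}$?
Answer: $1156$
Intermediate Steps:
$y{\left(x \right)} = 48 x$ ($y{\left(x \right)} = 6 \left(5 - 1\right) \left(x + x\right) = 6 \cdot 4 \cdot 2 x = 6 \cdot 8 x = 48 x$)
$\left(y{\left(-1 \right)} + 14\right)^{2} = \left(48 \left(-1\right) + 14\right)^{2} = \left(-48 + 14\right)^{2} = \left(-34\right)^{2} = 1156$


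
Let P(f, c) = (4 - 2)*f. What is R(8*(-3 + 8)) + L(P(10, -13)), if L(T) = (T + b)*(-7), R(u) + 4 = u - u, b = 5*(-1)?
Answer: -109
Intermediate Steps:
P(f, c) = 2*f
b = -5
R(u) = -4 (R(u) = -4 + (u - u) = -4 + 0 = -4)
L(T) = 35 - 7*T (L(T) = (T - 5)*(-7) = (-5 + T)*(-7) = 35 - 7*T)
R(8*(-3 + 8)) + L(P(10, -13)) = -4 + (35 - 14*10) = -4 + (35 - 7*20) = -4 + (35 - 140) = -4 - 105 = -109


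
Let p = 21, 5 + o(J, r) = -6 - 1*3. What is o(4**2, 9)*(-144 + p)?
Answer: 1722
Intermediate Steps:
o(J, r) = -14 (o(J, r) = -5 + (-6 - 1*3) = -5 + (-6 - 3) = -5 - 9 = -14)
o(4**2, 9)*(-144 + p) = -14*(-144 + 21) = -14*(-123) = 1722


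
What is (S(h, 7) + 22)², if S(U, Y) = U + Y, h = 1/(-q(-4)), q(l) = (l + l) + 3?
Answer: 21316/25 ≈ 852.64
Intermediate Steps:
q(l) = 3 + 2*l (q(l) = 2*l + 3 = 3 + 2*l)
h = ⅕ (h = 1/(-(3 + 2*(-4))) = 1/(-(3 - 8)) = 1/(-1*(-5)) = 1/5 = ⅕ ≈ 0.20000)
(S(h, 7) + 22)² = ((⅕ + 7) + 22)² = (36/5 + 22)² = (146/5)² = 21316/25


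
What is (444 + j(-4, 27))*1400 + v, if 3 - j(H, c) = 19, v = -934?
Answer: 598266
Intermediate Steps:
j(H, c) = -16 (j(H, c) = 3 - 1*19 = 3 - 19 = -16)
(444 + j(-4, 27))*1400 + v = (444 - 16)*1400 - 934 = 428*1400 - 934 = 599200 - 934 = 598266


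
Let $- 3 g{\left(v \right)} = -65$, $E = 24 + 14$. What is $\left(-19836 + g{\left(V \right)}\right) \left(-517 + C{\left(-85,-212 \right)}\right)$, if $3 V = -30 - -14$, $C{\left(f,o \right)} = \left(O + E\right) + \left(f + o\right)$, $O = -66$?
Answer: $\frac{50051006}{3} \approx 1.6684 \cdot 10^{7}$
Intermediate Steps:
$E = 38$
$C{\left(f,o \right)} = -28 + f + o$ ($C{\left(f,o \right)} = \left(-66 + 38\right) + \left(f + o\right) = -28 + \left(f + o\right) = -28 + f + o$)
$V = - \frac{16}{3}$ ($V = \frac{-30 - -14}{3} = \frac{-30 + 14}{3} = \frac{1}{3} \left(-16\right) = - \frac{16}{3} \approx -5.3333$)
$g{\left(v \right)} = \frac{65}{3}$ ($g{\left(v \right)} = \left(- \frac{1}{3}\right) \left(-65\right) = \frac{65}{3}$)
$\left(-19836 + g{\left(V \right)}\right) \left(-517 + C{\left(-85,-212 \right)}\right) = \left(-19836 + \frac{65}{3}\right) \left(-517 - 325\right) = - \frac{59443 \left(-517 - 325\right)}{3} = \left(- \frac{59443}{3}\right) \left(-842\right) = \frac{50051006}{3}$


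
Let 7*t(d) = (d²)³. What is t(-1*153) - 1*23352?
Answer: 12827693643465/7 ≈ 1.8325e+12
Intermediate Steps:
t(d) = d⁶/7 (t(d) = (d²)³/7 = d⁶/7)
t(-1*153) - 1*23352 = (-1*153)⁶/7 - 1*23352 = (⅐)*(-153)⁶ - 23352 = (⅐)*12827693806929 - 23352 = 12827693806929/7 - 23352 = 12827693643465/7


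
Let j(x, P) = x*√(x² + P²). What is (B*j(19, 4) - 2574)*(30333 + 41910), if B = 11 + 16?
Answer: -185953482 + 37060659*√377 ≈ 5.3363e+8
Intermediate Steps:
B = 27
j(x, P) = x*√(P² + x²)
(B*j(19, 4) - 2574)*(30333 + 41910) = (27*(19*√(4² + 19²)) - 2574)*(30333 + 41910) = (27*(19*√(16 + 361)) - 2574)*72243 = (27*(19*√377) - 2574)*72243 = (513*√377 - 2574)*72243 = (-2574 + 513*√377)*72243 = -185953482 + 37060659*√377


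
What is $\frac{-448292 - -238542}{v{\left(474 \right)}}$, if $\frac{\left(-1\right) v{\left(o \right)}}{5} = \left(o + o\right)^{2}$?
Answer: $\frac{20975}{449352} \approx 0.046678$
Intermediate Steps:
$v{\left(o \right)} = - 20 o^{2}$ ($v{\left(o \right)} = - 5 \left(o + o\right)^{2} = - 5 \left(2 o\right)^{2} = - 5 \cdot 4 o^{2} = - 20 o^{2}$)
$\frac{-448292 - -238542}{v{\left(474 \right)}} = \frac{-448292 - -238542}{\left(-20\right) 474^{2}} = \frac{-448292 + 238542}{\left(-20\right) 224676} = - \frac{209750}{-4493520} = \left(-209750\right) \left(- \frac{1}{4493520}\right) = \frac{20975}{449352}$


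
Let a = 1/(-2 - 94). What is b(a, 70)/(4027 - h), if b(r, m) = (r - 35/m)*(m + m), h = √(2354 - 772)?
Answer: -6906305/389163528 - 1715*√1582/389163528 ≈ -0.017922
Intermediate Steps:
h = √1582 ≈ 39.774
a = -1/96 (a = 1/(-96) = -1/96 ≈ -0.010417)
b(r, m) = 2*m*(r - 35/m) (b(r, m) = (r - 35/m)*(2*m) = 2*m*(r - 35/m))
b(a, 70)/(4027 - h) = (-70 + 2*70*(-1/96))/(4027 - √1582) = (-70 - 35/24)/(4027 - √1582) = -1715/(24*(4027 - √1582))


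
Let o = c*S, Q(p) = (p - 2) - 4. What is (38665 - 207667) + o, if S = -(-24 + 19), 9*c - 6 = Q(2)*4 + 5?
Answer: -1521043/9 ≈ -1.6900e+5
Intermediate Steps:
Q(p) = -6 + p (Q(p) = (-2 + p) - 4 = -6 + p)
c = -5/9 (c = 2/3 + ((-6 + 2)*4 + 5)/9 = 2/3 + (-4*4 + 5)/9 = 2/3 + (-16 + 5)/9 = 2/3 + (1/9)*(-11) = 2/3 - 11/9 = -5/9 ≈ -0.55556)
S = 5 (S = -1*(-5) = 5)
o = -25/9 (o = -5/9*5 = -25/9 ≈ -2.7778)
(38665 - 207667) + o = (38665 - 207667) - 25/9 = -169002 - 25/9 = -1521043/9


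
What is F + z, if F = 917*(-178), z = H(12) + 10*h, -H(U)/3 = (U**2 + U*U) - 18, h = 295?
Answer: -161086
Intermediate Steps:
H(U) = 54 - 6*U**2 (H(U) = -3*((U**2 + U*U) - 18) = -3*((U**2 + U**2) - 18) = -3*(2*U**2 - 18) = -3*(-18 + 2*U**2) = 54 - 6*U**2)
z = 2140 (z = (54 - 6*12**2) + 10*295 = (54 - 6*144) + 2950 = (54 - 864) + 2950 = -810 + 2950 = 2140)
F = -163226
F + z = -163226 + 2140 = -161086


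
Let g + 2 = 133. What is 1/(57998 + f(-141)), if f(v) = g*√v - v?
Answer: 1237/71969426 - 131*I*√141/3382563022 ≈ 1.7188e-5 - 4.5987e-7*I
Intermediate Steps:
g = 131 (g = -2 + 133 = 131)
f(v) = -v + 131*√v (f(v) = 131*√v - v = -v + 131*√v)
1/(57998 + f(-141)) = 1/(57998 + (-1*(-141) + 131*√(-141))) = 1/(57998 + (141 + 131*(I*√141))) = 1/(57998 + (141 + 131*I*√141)) = 1/(58139 + 131*I*√141)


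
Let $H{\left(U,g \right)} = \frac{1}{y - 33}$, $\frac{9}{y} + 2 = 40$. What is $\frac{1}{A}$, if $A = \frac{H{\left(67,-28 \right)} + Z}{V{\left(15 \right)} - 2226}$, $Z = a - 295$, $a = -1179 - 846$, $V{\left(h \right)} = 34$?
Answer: $\frac{1364520}{1444219} \approx 0.94481$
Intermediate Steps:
$y = \frac{9}{38}$ ($y = \frac{9}{-2 + 40} = \frac{9}{38} \approx 0.23684$)
$H{\left(U,g \right)} = - \frac{38}{1245}$ ($H{\left(U,g \right)} = \frac{1}{\frac{9}{38} - 33} = \frac{1}{- \frac{1245}{38}} = - \frac{38}{1245}$)
$a = -2025$ ($a = -1179 - 846 = -2025$)
$Z = -2320$ ($Z = -2025 - 295 = -2320$)
$A = \frac{1444219}{1364520}$ ($A = \frac{- \frac{38}{1245} - 2320}{34 - 2226} = - \frac{2888438}{1245 \left(-2192\right)} = \left(- \frac{2888438}{1245}\right) \left(- \frac{1}{2192}\right) = \frac{1444219}{1364520} \approx 1.0584$)
$\frac{1}{A} = \frac{1}{\frac{1444219}{1364520}} = \frac{1364520}{1444219}$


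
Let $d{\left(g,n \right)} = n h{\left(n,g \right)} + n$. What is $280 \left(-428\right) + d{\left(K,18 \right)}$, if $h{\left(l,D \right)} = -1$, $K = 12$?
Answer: $-119840$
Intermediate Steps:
$d{\left(g,n \right)} = 0$ ($d{\left(g,n \right)} = n \left(-1\right) + n = - n + n = 0$)
$280 \left(-428\right) + d{\left(K,18 \right)} = 280 \left(-428\right) + 0 = -119840 + 0 = -119840$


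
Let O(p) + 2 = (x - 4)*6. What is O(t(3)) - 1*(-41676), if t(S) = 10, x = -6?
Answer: 41614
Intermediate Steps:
O(p) = -62 (O(p) = -2 + (-6 - 4)*6 = -2 - 10*6 = -2 - 60 = -62)
O(t(3)) - 1*(-41676) = -62 - 1*(-41676) = -62 + 41676 = 41614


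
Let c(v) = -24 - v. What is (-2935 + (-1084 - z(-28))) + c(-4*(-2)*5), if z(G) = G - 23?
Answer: -4032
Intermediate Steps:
z(G) = -23 + G
(-2935 + (-1084 - z(-28))) + c(-4*(-2)*5) = (-2935 + (-1084 - (-23 - 28))) + (-24 - (-4*(-2))*5) = (-2935 + (-1084 - 1*(-51))) + (-24 - 8*5) = (-2935 + (-1084 + 51)) + (-24 - 1*40) = (-2935 - 1033) + (-24 - 40) = -3968 - 64 = -4032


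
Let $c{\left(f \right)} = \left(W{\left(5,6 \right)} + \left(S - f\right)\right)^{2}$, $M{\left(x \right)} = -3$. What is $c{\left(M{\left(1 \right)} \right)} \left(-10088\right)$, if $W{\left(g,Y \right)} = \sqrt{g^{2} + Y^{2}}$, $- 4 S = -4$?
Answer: $-776776 - 80704 \sqrt{61} \approx -1.4071 \cdot 10^{6}$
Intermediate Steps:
$S = 1$ ($S = \left(- \frac{1}{4}\right) \left(-4\right) = 1$)
$W{\left(g,Y \right)} = \sqrt{Y^{2} + g^{2}}$
$c{\left(f \right)} = \left(1 + \sqrt{61} - f\right)^{2}$ ($c{\left(f \right)} = \left(\sqrt{6^{2} + 5^{2}} - \left(-1 + f\right)\right)^{2} = \left(\sqrt{36 + 25} - \left(-1 + f\right)\right)^{2} = \left(\sqrt{61} - \left(-1 + f\right)\right)^{2} = \left(1 + \sqrt{61} - f\right)^{2}$)
$c{\left(M{\left(1 \right)} \right)} \left(-10088\right) = \left(1 + \sqrt{61} - -3\right)^{2} \left(-10088\right) = \left(1 + \sqrt{61} + 3\right)^{2} \left(-10088\right) = \left(4 + \sqrt{61}\right)^{2} \left(-10088\right) = - 10088 \left(4 + \sqrt{61}\right)^{2}$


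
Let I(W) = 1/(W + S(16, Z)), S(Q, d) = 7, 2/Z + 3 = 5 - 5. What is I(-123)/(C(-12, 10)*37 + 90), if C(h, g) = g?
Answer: -1/53360 ≈ -1.8741e-5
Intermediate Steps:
Z = -⅔ (Z = 2/(-3 + (5 - 5)) = 2/(-3 + 0) = 2/(-3) = 2*(-⅓) = -⅔ ≈ -0.66667)
I(W) = 1/(7 + W) (I(W) = 1/(W + 7) = 1/(7 + W))
I(-123)/(C(-12, 10)*37 + 90) = 1/((7 - 123)*(10*37 + 90)) = 1/((-116)*(370 + 90)) = -1/116/460 = -1/116*1/460 = -1/53360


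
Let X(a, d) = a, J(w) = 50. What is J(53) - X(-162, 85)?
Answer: 212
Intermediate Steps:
J(53) - X(-162, 85) = 50 - 1*(-162) = 50 + 162 = 212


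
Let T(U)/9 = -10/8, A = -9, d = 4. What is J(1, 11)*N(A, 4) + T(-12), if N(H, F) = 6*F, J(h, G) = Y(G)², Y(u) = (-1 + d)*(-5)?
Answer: 21555/4 ≈ 5388.8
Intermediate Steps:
Y(u) = -15 (Y(u) = (-1 + 4)*(-5) = 3*(-5) = -15)
J(h, G) = 225 (J(h, G) = (-15)² = 225)
T(U) = -45/4 (T(U) = 9*(-10/8) = 9*(-10*⅛) = 9*(-5/4) = -45/4)
J(1, 11)*N(A, 4) + T(-12) = 225*(6*4) - 45/4 = 225*24 - 45/4 = 5400 - 45/4 = 21555/4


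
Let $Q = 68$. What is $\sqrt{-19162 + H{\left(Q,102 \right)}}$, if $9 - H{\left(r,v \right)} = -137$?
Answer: $2 i \sqrt{4754} \approx 137.9 i$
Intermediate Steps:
$H{\left(r,v \right)} = 146$ ($H{\left(r,v \right)} = 9 - -137 = 9 + 137 = 146$)
$\sqrt{-19162 + H{\left(Q,102 \right)}} = \sqrt{-19162 + 146} = \sqrt{-19016} = 2 i \sqrt{4754}$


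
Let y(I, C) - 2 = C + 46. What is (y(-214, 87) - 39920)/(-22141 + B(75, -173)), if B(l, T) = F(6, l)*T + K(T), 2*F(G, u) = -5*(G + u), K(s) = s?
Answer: -79570/25437 ≈ -3.1281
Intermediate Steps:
y(I, C) = 48 + C (y(I, C) = 2 + (C + 46) = 2 + (46 + C) = 48 + C)
F(G, u) = -5*G/2 - 5*u/2 (F(G, u) = (-5*(G + u))/2 = (-5*G - 5*u)/2 = -5*G/2 - 5*u/2)
B(l, T) = T + T*(-15 - 5*l/2) (B(l, T) = (-5/2*6 - 5*l/2)*T + T = (-15 - 5*l/2)*T + T = T*(-15 - 5*l/2) + T = T + T*(-15 - 5*l/2))
(y(-214, 87) - 39920)/(-22141 + B(75, -173)) = ((48 + 87) - 39920)/(-22141 + (½)*(-173)*(-28 - 5*75)) = (135 - 39920)/(-22141 + (½)*(-173)*(-28 - 375)) = -39785/(-22141 + (½)*(-173)*(-403)) = -39785/(-22141 + 69719/2) = -39785/25437/2 = -39785*2/25437 = -79570/25437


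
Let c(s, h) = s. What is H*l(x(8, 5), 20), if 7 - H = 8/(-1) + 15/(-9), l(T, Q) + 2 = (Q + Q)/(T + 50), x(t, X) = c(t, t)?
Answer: -1900/87 ≈ -21.839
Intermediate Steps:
x(t, X) = t
l(T, Q) = -2 + 2*Q/(50 + T) (l(T, Q) = -2 + (Q + Q)/(T + 50) = -2 + (2*Q)/(50 + T) = -2 + 2*Q/(50 + T))
H = 50/3 (H = 7 - (8/(-1) + 15/(-9)) = 7 - (8*(-1) + 15*(-1/9)) = 7 - (-8 - 5/3) = 7 - 1*(-29/3) = 7 + 29/3 = 50/3 ≈ 16.667)
H*l(x(8, 5), 20) = 50*(2*(-50 + 20 - 1*8)/(50 + 8))/3 = 50*(2*(-50 + 20 - 8)/58)/3 = 50*(2*(1/58)*(-38))/3 = (50/3)*(-38/29) = -1900/87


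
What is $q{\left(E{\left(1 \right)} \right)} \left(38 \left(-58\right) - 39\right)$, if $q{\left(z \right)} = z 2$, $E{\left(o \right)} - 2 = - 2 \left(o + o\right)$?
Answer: $8972$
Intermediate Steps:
$E{\left(o \right)} = 2 - 4 o$ ($E{\left(o \right)} = 2 - 2 \left(o + o\right) = 2 - 2 \cdot 2 o = 2 - 4 o$)
$q{\left(z \right)} = 2 z$
$q{\left(E{\left(1 \right)} \right)} \left(38 \left(-58\right) - 39\right) = 2 \left(2 - 4\right) \left(38 \left(-58\right) - 39\right) = 2 \left(2 - 4\right) \left(-2204 - 39\right) = 2 \left(-2\right) \left(-2243\right) = \left(-4\right) \left(-2243\right) = 8972$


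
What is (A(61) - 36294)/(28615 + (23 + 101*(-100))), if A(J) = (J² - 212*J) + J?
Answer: -22722/9269 ≈ -2.4514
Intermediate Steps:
A(J) = J² - 211*J
(A(61) - 36294)/(28615 + (23 + 101*(-100))) = (61*(-211 + 61) - 36294)/(28615 + (23 + 101*(-100))) = (61*(-150) - 36294)/(28615 + (23 - 10100)) = (-9150 - 36294)/(28615 - 10077) = -45444/18538 = -45444*1/18538 = -22722/9269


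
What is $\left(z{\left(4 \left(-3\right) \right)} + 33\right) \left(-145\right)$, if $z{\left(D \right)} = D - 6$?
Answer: $-2175$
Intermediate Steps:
$z{\left(D \right)} = -6 + D$
$\left(z{\left(4 \left(-3\right) \right)} + 33\right) \left(-145\right) = \left(\left(-6 + 4 \left(-3\right)\right) + 33\right) \left(-145\right) = \left(\left(-6 - 12\right) + 33\right) \left(-145\right) = \left(-18 + 33\right) \left(-145\right) = 15 \left(-145\right) = -2175$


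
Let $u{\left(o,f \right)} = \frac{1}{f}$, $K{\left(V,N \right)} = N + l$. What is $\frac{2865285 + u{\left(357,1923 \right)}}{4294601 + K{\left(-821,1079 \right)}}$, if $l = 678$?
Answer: $\frac{2754971528}{4130948217} \approx 0.66691$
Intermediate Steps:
$K{\left(V,N \right)} = 678 + N$ ($K{\left(V,N \right)} = N + 678 = 678 + N$)
$\frac{2865285 + u{\left(357,1923 \right)}}{4294601 + K{\left(-821,1079 \right)}} = \frac{2865285 + \frac{1}{1923}}{4294601 + \left(678 + 1079\right)} = \frac{2865285 + \frac{1}{1923}}{4294601 + 1757} = \frac{5509943056}{1923 \cdot 4296358} = \frac{5509943056}{1923} \cdot \frac{1}{4296358} = \frac{2754971528}{4130948217}$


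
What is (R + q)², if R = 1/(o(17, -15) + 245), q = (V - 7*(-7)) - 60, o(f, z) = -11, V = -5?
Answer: 14010049/54756 ≈ 255.86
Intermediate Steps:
q = -16 (q = (-5 - 7*(-7)) - 60 = (-5 + 49) - 60 = 44 - 60 = -16)
R = 1/234 (R = 1/(-11 + 245) = 1/234 ≈ 0.0042735)
(R + q)² = (1/234 - 16)² = (-3743/234)² = 14010049/54756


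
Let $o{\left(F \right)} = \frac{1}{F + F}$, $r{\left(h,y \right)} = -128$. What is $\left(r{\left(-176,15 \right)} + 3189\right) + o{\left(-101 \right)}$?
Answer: $\frac{618321}{202} \approx 3061.0$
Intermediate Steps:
$o{\left(F \right)} = \frac{1}{2 F}$
$\left(r{\left(-176,15 \right)} + 3189\right) + o{\left(-101 \right)} = \left(-128 + 3189\right) + \frac{1}{2 \left(-101\right)} = 3061 + \frac{1}{2} \left(- \frac{1}{101}\right) = 3061 - \frac{1}{202} = \frac{618321}{202}$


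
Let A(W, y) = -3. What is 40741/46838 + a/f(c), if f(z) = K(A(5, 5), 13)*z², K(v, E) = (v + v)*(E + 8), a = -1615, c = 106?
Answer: 28877071873/33155121384 ≈ 0.87097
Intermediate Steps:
K(v, E) = 2*v*(8 + E) (K(v, E) = (2*v)*(8 + E) = 2*v*(8 + E))
f(z) = -126*z² (f(z) = (2*(-3)*(8 + 13))*z² = (2*(-3)*21)*z² = -126*z²)
40741/46838 + a/f(c) = 40741/46838 - 1615/((-126*106²)) = 40741*(1/46838) - 1615/((-126*11236)) = 40741/46838 - 1615/(-1415736) = 40741/46838 - 1615*(-1/1415736) = 40741/46838 + 1615/1415736 = 28877071873/33155121384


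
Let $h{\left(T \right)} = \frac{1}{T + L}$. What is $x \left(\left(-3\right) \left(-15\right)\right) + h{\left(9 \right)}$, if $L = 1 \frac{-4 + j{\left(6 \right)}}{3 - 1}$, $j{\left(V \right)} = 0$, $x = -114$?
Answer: $- \frac{35909}{7} \approx -5129.9$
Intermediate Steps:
$L = -2$ ($L = 1 \frac{-4 + 0}{3 - 1} = 1 \left(- \frac{4}{2}\right) = 1 \left(\left(-4\right) \frac{1}{2}\right) = 1 \left(-2\right) = -2$)
$h{\left(T \right)} = \frac{1}{-2 + T}$ ($h{\left(T \right)} = \frac{1}{T - 2} = \frac{1}{-2 + T}$)
$x \left(\left(-3\right) \left(-15\right)\right) + h{\left(9 \right)} = - 114 \left(\left(-3\right) \left(-15\right)\right) + \frac{1}{-2 + 9} = \left(-114\right) 45 + \frac{1}{7} = -5130 + \frac{1}{7} = - \frac{35909}{7}$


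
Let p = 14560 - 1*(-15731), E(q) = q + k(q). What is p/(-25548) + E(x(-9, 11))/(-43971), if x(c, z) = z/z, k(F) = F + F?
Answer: -148000245/124819012 ≈ -1.1857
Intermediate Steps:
k(F) = 2*F
x(c, z) = 1
E(q) = 3*q (E(q) = q + 2*q = 3*q)
p = 30291 (p = 14560 + 15731 = 30291)
p/(-25548) + E(x(-9, 11))/(-43971) = 30291/(-25548) + (3*1)/(-43971) = 30291*(-1/25548) + 3*(-1/43971) = -10097/8516 - 1/14657 = -148000245/124819012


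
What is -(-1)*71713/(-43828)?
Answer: -71713/43828 ≈ -1.6362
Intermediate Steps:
-(-1)*71713/(-43828) = -1*(-71713)*(-1/43828) = 71713*(-1/43828) = -71713/43828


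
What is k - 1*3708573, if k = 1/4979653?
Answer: -18467406665168/4979653 ≈ -3.7086e+6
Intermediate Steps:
k = 1/4979653 ≈ 2.0082e-7
k - 1*3708573 = 1/4979653 - 1*3708573 = 1/4979653 - 3708573 = -18467406665168/4979653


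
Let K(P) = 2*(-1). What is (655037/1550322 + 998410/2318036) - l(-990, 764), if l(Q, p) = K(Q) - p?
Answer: 49211466916979/64173253707 ≈ 766.85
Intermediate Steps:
K(P) = -2
l(Q, p) = -2 - p
(655037/1550322 + 998410/2318036) - l(-990, 764) = (655037/1550322 + 998410/2318036) - (-2 - 1*764) = (655037*(1/1550322) + 998410*(1/2318036)) - (-2 - 764) = (655037/1550322 + 71315/165574) - 1*(-766) = 54754577417/64173253707 + 766 = 49211466916979/64173253707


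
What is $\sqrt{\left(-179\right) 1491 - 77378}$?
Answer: $i \sqrt{344267} \approx 586.74 i$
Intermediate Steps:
$\sqrt{\left(-179\right) 1491 - 77378} = \sqrt{-266889 - 77378} = \sqrt{-344267} = i \sqrt{344267}$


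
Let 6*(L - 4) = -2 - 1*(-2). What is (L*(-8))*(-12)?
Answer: 384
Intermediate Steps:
L = 4 (L = 4 + (-2 - 1*(-2))/6 = 4 + (-2 + 2)/6 = 4 + (⅙)*0 = 4 + 0 = 4)
(L*(-8))*(-12) = (4*(-8))*(-12) = -32*(-12) = 384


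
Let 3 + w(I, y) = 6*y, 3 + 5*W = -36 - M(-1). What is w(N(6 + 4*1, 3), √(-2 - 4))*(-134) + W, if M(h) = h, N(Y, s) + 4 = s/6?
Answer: 1972/5 - 804*I*√6 ≈ 394.4 - 1969.4*I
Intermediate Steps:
N(Y, s) = -4 + s/6
W = -38/5 (W = -⅗ + (-36 - 1*(-1))/5 = -⅗ + (-36 + 1)/5 = -⅗ + (⅕)*(-35) = -⅗ - 7 = -38/5 ≈ -7.6000)
w(I, y) = -3 + 6*y
w(N(6 + 4*1, 3), √(-2 - 4))*(-134) + W = (-3 + 6*√(-2 - 4))*(-134) - 38/5 = (-3 + 6*√(-6))*(-134) - 38/5 = (-3 + 6*(I*√6))*(-134) - 38/5 = (-3 + 6*I*√6)*(-134) - 38/5 = (402 - 804*I*√6) - 38/5 = 1972/5 - 804*I*√6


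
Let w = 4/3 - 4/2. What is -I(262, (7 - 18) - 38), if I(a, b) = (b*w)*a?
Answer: -25676/3 ≈ -8558.7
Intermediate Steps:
w = -⅔ (w = 4*(⅓) - 4*½ = 4/3 - 2 = -⅔ ≈ -0.66667)
I(a, b) = -2*a*b/3 (I(a, b) = (b*(-⅔))*a = (-2*b/3)*a = -2*a*b/3)
-I(262, (7 - 18) - 38) = -(-2)*262*((7 - 18) - 38)/3 = -(-2)*262*(-11 - 38)/3 = -(-2)*262*(-49)/3 = -1*25676/3 = -25676/3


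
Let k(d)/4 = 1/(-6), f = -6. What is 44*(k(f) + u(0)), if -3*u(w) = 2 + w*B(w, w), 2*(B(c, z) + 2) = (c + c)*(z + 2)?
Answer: -176/3 ≈ -58.667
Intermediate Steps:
k(d) = -⅔ (k(d) = 4/(-6) = 4*(-⅙) = -⅔)
B(c, z) = -2 + c*(2 + z) (B(c, z) = -2 + ((c + c)*(z + 2))/2 = -2 + ((2*c)*(2 + z))/2 = -2 + (2*c*(2 + z))/2 = -2 + c*(2 + z))
u(w) = -⅔ - w*(-2 + w² + 2*w)/3 (u(w) = -(2 + w*(-2 + 2*w + w*w))/3 = -(2 + w*(-2 + 2*w + w²))/3 = -(2 + w*(-2 + w² + 2*w))/3 = -⅔ - w*(-2 + w² + 2*w)/3)
44*(k(f) + u(0)) = 44*(-⅔ + (-⅔ - ⅓*0*(-2 + 0² + 2*0))) = 44*(-⅔ + (-⅔ - ⅓*0*(-2 + 0 + 0))) = 44*(-⅔ + (-⅔ - ⅓*0*(-2))) = 44*(-⅔ + (-⅔ + 0)) = 44*(-⅔ - ⅔) = 44*(-4/3) = -176/3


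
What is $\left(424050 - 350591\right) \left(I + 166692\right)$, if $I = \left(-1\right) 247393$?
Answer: $-5928214759$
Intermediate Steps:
$I = -247393$
$\left(424050 - 350591\right) \left(I + 166692\right) = \left(424050 - 350591\right) \left(-247393 + 166692\right) = 73459 \left(-80701\right) = -5928214759$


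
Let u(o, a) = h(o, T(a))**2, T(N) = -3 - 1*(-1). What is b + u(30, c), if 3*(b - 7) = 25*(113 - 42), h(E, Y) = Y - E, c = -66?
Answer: 4868/3 ≈ 1622.7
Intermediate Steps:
T(N) = -2 (T(N) = -3 + 1 = -2)
u(o, a) = (-2 - o)**2
b = 1796/3 (b = 7 + (25*(113 - 42))/3 = 7 + (25*71)/3 = 7 + (1/3)*1775 = 7 + 1775/3 = 1796/3 ≈ 598.67)
b + u(30, c) = 1796/3 + (2 + 30)**2 = 1796/3 + 32**2 = 1796/3 + 1024 = 4868/3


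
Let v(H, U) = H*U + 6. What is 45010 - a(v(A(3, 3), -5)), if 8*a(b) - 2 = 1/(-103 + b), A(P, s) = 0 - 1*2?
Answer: 31326787/696 ≈ 45010.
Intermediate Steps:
A(P, s) = -2 (A(P, s) = 0 - 2 = -2)
v(H, U) = 6 + H*U
a(b) = 1/4 + 1/(8*(-103 + b))
45010 - a(v(A(3, 3), -5)) = 45010 - (-205 + 2*(6 - 2*(-5)))/(8*(-103 + (6 - 2*(-5)))) = 45010 - (-205 + 2*(6 + 10))/(8*(-103 + (6 + 10))) = 45010 - (-205 + 2*16)/(8*(-103 + 16)) = 45010 - (-205 + 32)/(8*(-87)) = 45010 - (-1)*(-173)/(8*87) = 45010 - 1*173/696 = 45010 - 173/696 = 31326787/696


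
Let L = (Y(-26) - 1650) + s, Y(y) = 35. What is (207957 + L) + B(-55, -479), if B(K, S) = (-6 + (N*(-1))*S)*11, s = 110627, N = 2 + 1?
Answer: 332710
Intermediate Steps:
N = 3
B(K, S) = -66 - 33*S (B(K, S) = (-6 + (3*(-1))*S)*11 = (-6 - 3*S)*11 = -66 - 33*S)
L = 109012 (L = (35 - 1650) + 110627 = -1615 + 110627 = 109012)
(207957 + L) + B(-55, -479) = (207957 + 109012) + (-66 - 33*(-479)) = 316969 + (-66 + 15807) = 316969 + 15741 = 332710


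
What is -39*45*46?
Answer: -80730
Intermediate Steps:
-39*45*46 = -1755*46 = -80730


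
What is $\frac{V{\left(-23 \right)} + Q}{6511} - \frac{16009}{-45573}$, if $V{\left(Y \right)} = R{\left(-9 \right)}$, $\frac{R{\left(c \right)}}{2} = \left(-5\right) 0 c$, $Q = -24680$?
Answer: $- \frac{1020507041}{296725803} \approx -3.4392$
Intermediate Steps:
$R{\left(c \right)} = 0$ ($R{\left(c \right)} = 2 \left(-5\right) 0 c = 2 \cdot 0 c = 2 \cdot 0 = 0$)
$V{\left(Y \right)} = 0$
$\frac{V{\left(-23 \right)} + Q}{6511} - \frac{16009}{-45573} = \frac{0 - 24680}{6511} - \frac{16009}{-45573} = \left(-24680\right) \frac{1}{6511} - - \frac{16009}{45573} = - \frac{24680}{6511} + \frac{16009}{45573} = - \frac{1020507041}{296725803}$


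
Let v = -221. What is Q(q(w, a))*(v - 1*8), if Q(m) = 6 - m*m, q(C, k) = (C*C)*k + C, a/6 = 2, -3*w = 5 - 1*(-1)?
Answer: 483190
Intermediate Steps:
w = -2 (w = -(5 - 1*(-1))/3 = -(5 + 1)/3 = -1/3*6 = -2)
a = 12 (a = 6*2 = 12)
q(C, k) = C + k*C**2 (q(C, k) = C**2*k + C = k*C**2 + C = C + k*C**2)
Q(m) = 6 - m**2
Q(q(w, a))*(v - 1*8) = (6 - (-2*(1 - 2*12))**2)*(-221 - 1*8) = (6 - (-2*(1 - 24))**2)*(-221 - 8) = (6 - (-2*(-23))**2)*(-229) = (6 - 1*46**2)*(-229) = (6 - 1*2116)*(-229) = (6 - 2116)*(-229) = -2110*(-229) = 483190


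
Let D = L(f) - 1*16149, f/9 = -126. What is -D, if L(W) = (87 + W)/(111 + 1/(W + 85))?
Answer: 1881455565/116438 ≈ 16158.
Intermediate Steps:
f = -1134 (f = 9*(-126) = -1134)
L(W) = (87 + W)/(111 + 1/(85 + W))
D = -1881455565/116438 (D = (7395 + (-1134)**2 + 172*(-1134))/(9436 + 111*(-1134)) - 1*16149 = (7395 + 1285956 - 195048)/(9436 - 125874) - 16149 = 1098303/(-116438) - 16149 = -1/116438*1098303 - 16149 = -1098303/116438 - 16149 = -1881455565/116438 ≈ -16158.)
-D = -1*(-1881455565/116438) = 1881455565/116438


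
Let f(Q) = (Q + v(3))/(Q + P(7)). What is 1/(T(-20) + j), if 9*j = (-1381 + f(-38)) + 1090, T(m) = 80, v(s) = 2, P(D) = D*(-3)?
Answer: 177/8449 ≈ 0.020949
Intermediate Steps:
P(D) = -3*D
f(Q) = (2 + Q)/(-21 + Q) (f(Q) = (Q + 2)/(Q - 3*7) = (2 + Q)/(Q - 21) = (2 + Q)/(-21 + Q))
j = -5711/177 (j = ((-1381 + (2 - 38)/(-21 - 38)) + 1090)/9 = ((-1381 - 36/(-59)) + 1090)/9 = ((-1381 - 1/59*(-36)) + 1090)/9 = ((-1381 + 36/59) + 1090)/9 = (-81443/59 + 1090)/9 = (1/9)*(-17133/59) = -5711/177 ≈ -32.266)
1/(T(-20) + j) = 1/(80 - 5711/177) = 1/(8449/177) = 177/8449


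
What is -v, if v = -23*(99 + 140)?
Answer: 5497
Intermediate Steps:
v = -5497 (v = -23*239 = -5497)
-v = -1*(-5497) = 5497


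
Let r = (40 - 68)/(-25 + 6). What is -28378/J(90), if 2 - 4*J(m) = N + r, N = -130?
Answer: -269591/310 ≈ -869.65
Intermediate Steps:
r = 28/19 (r = -28/(-19) = -28*(-1/19) = 28/19 ≈ 1.4737)
J(m) = 620/19 (J(m) = ½ - (-130 + 28/19)/4 = ½ - ¼*(-2442/19) = ½ + 1221/38 = 620/19)
-28378/J(90) = -28378/620/19 = -28378*19/620 = -269591/310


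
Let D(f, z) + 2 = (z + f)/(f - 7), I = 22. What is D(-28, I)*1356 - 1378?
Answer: -135014/35 ≈ -3857.5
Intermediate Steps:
D(f, z) = -2 + (f + z)/(-7 + f) (D(f, z) = -2 + (z + f)/(f - 7) = -2 + (f + z)/(-7 + f))
D(-28, I)*1356 - 1378 = ((14 + 22 - 1*(-28))/(-7 - 28))*1356 - 1378 = ((14 + 22 + 28)/(-35))*1356 - 1378 = -1/35*64*1356 - 1378 = -64/35*1356 - 1378 = -86784/35 - 1378 = -135014/35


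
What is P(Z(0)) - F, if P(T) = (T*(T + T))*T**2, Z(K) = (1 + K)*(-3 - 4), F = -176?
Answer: 4978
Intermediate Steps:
Z(K) = -7 - 7*K (Z(K) = (1 + K)*(-7) = -7 - 7*K)
P(T) = 2*T**4 (P(T) = (T*(2*T))*T**2 = (2*T**2)*T**2 = 2*T**4)
P(Z(0)) - F = 2*(-7 - 7*0)**4 - 1*(-176) = 2*(-7 + 0)**4 + 176 = 2*(-7)**4 + 176 = 2*2401 + 176 = 4802 + 176 = 4978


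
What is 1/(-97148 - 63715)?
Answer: -1/160863 ≈ -6.2165e-6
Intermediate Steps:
1/(-97148 - 63715) = 1/(-160863) = -1/160863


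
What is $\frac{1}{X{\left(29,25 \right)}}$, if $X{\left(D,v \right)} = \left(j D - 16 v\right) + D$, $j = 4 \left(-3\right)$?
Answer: $- \frac{1}{719} \approx -0.0013908$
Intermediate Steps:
$j = -12$
$X{\left(D,v \right)} = - 16 v - 11 D$ ($X{\left(D,v \right)} = \left(- 12 D - 16 v\right) + D = \left(- 16 v - 12 D\right) + D = - 16 v - 11 D$)
$\frac{1}{X{\left(29,25 \right)}} = \frac{1}{\left(-16\right) 25 - 319} = \frac{1}{-400 - 319} = \frac{1}{-719} = - \frac{1}{719}$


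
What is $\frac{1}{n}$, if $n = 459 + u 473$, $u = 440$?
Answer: $\frac{1}{208579} \approx 4.7943 \cdot 10^{-6}$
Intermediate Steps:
$n = 208579$ ($n = 459 + 440 \cdot 473 = 459 + 208120 = 208579$)
$\frac{1}{n} = \frac{1}{208579}$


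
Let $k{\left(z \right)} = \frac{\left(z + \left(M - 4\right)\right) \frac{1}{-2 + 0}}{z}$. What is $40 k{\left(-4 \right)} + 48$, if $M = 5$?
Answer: $33$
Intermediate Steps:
$k{\left(z \right)} = \frac{- \frac{1}{2} - \frac{z}{2}}{z}$ ($k{\left(z \right)} = \frac{\left(z + \left(5 - 4\right)\right) \frac{1}{-2 + 0}}{z} = \frac{\left(z + \left(5 - 4\right)\right) \frac{1}{-2}}{z} = \frac{\left(z + 1\right) \left(- \frac{1}{2}\right)}{z} = \frac{\left(1 + z\right) \left(- \frac{1}{2}\right)}{z} = \frac{- \frac{1}{2} - \frac{z}{2}}{z}$)
$40 k{\left(-4 \right)} + 48 = 40 \frac{-1 - -4}{2 \left(-4\right)} + 48 = 40 \cdot \frac{1}{2} \left(- \frac{1}{4}\right) \left(-1 + 4\right) + 48 = 40 \cdot \frac{1}{2} \left(- \frac{1}{4}\right) 3 + 48 = 40 \left(- \frac{3}{8}\right) + 48 = -15 + 48 = 33$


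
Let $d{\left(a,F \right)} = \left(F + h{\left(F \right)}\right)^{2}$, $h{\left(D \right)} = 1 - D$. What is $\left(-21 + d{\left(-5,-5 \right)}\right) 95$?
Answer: $-1900$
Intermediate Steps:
$d{\left(a,F \right)} = 1$ ($d{\left(a,F \right)} = \left(F - \left(-1 + F\right)\right)^{2} = 1^{2} = 1$)
$\left(-21 + d{\left(-5,-5 \right)}\right) 95 = \left(-21 + 1\right) 95 = \left(-20\right) 95 = -1900$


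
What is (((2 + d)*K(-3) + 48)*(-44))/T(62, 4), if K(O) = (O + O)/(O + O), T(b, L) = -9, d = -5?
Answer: 220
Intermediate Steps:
K(O) = 1 (K(O) = (2*O)/((2*O)) = (2*O)*(1/(2*O)) = 1)
(((2 + d)*K(-3) + 48)*(-44))/T(62, 4) = (((2 - 5)*1 + 48)*(-44))/(-9) = ((-3*1 + 48)*(-44))*(-⅑) = ((-3 + 48)*(-44))*(-⅑) = (45*(-44))*(-⅑) = -1980*(-⅑) = 220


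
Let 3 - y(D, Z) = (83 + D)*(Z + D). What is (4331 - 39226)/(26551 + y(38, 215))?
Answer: 34895/4059 ≈ 8.5969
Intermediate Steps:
y(D, Z) = 3 - (83 + D)*(D + Z) (y(D, Z) = 3 - (83 + D)*(Z + D) = 3 - (83 + D)*(D + Z))
(4331 - 39226)/(26551 + y(38, 215)) = (4331 - 39226)/(26551 + (3 - 1*38**2 - 83*38 - 83*215 - 1*38*215)) = -34895/(26551 + (3 - 1*1444 - 3154 - 17845 - 8170)) = -34895/(26551 + (3 - 1444 - 3154 - 17845 - 8170)) = -34895/(26551 - 30610) = -34895/(-4059) = -34895*(-1/4059) = 34895/4059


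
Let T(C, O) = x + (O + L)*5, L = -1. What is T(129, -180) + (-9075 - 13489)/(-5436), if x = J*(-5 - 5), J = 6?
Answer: -1305794/1359 ≈ -960.85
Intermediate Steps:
x = -60 (x = 6*(-5 - 5) = 6*(-10) = -60)
T(C, O) = -65 + 5*O (T(C, O) = -60 + (O - 1)*5 = -60 + (-1 + O)*5 = -60 + (-5 + 5*O) = -65 + 5*O)
T(129, -180) + (-9075 - 13489)/(-5436) = (-65 + 5*(-180)) + (-9075 - 13489)/(-5436) = (-65 - 900) - 22564*(-1/5436) = -965 + 5641/1359 = -1305794/1359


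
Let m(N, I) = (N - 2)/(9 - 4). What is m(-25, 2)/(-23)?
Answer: 27/115 ≈ 0.23478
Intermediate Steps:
m(N, I) = -⅖ + N/5 (m(N, I) = (-2 + N)/5 = (-2 + N)*(⅕) = -⅖ + N/5)
m(-25, 2)/(-23) = (-⅖ + (⅕)*(-25))/(-23) = (-⅖ - 5)*(-1/23) = -27/5*(-1/23) = 27/115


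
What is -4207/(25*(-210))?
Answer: 601/750 ≈ 0.80133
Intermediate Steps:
-4207/(25*(-210)) = -4207/(-5250) = -4207*(-1/5250) = 601/750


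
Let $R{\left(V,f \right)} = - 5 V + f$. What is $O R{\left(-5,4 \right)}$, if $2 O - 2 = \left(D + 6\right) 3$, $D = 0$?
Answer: $290$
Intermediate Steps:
$R{\left(V,f \right)} = f - 5 V$
$O = 10$ ($O = 1 + \frac{\left(0 + 6\right) 3}{2} = 1 + \frac{6 \cdot 3}{2} = 1 + \frac{1}{2} \cdot 18 = 1 + 9 = 10$)
$O R{\left(-5,4 \right)} = 10 \left(4 - -25\right) = 10 \left(4 + 25\right) = 10 \cdot 29 = 290$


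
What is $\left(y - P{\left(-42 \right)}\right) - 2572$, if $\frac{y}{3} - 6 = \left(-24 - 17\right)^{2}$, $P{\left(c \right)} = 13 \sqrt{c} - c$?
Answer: $2447 - 13 i \sqrt{42} \approx 2447.0 - 84.25 i$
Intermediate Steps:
$P{\left(c \right)} = - c + 13 \sqrt{c}$
$y = 5061$ ($y = 18 + 3 \left(-24 - 17\right)^{2} = 18 + 3 \left(-41\right)^{2} = 18 + 3 \cdot 1681 = 18 + 5043 = 5061$)
$\left(y - P{\left(-42 \right)}\right) - 2572 = \left(5061 - \left(\left(-1\right) \left(-42\right) + 13 \sqrt{-42}\right)\right) - 2572 = \left(5061 - \left(42 + 13 i \sqrt{42}\right)\right) - 2572 = \left(5019 - 13 i \sqrt{42}\right) - 2572 = 2447 - 13 i \sqrt{42}$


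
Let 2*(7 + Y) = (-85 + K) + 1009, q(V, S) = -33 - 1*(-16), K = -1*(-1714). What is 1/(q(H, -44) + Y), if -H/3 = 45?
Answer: 1/1295 ≈ 0.00077220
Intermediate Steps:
H = -135 (H = -3*45 = -135)
K = 1714
q(V, S) = -17 (q(V, S) = -33 + 16 = -17)
Y = 1312 (Y = -7 + ((-85 + 1714) + 1009)/2 = -7 + (1629 + 1009)/2 = -7 + (1/2)*2638 = -7 + 1319 = 1312)
1/(q(H, -44) + Y) = 1/(-17 + 1312) = 1/1295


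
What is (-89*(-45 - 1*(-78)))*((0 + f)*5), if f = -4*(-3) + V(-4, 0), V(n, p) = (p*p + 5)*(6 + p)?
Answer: -616770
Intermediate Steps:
V(n, p) = (5 + p**2)*(6 + p) (V(n, p) = (p**2 + 5)*(6 + p) = (5 + p**2)*(6 + p))
f = 42 (f = -4*(-3) + (30 + 0**3 + 5*0 + 6*0**2) = 12 + (30 + 0 + 0 + 6*0) = 12 + (30 + 0 + 0 + 0) = 12 + 30 = 42)
(-89*(-45 - 1*(-78)))*((0 + f)*5) = (-89*(-45 - 1*(-78)))*((0 + 42)*5) = (-89*(-45 + 78))*(42*5) = -89*33*210 = -2937*210 = -616770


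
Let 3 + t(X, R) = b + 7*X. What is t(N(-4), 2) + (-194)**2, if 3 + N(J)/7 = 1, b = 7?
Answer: 37542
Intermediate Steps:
N(J) = -14 (N(J) = -21 + 7*1 = -21 + 7 = -14)
t(X, R) = 4 + 7*X (t(X, R) = -3 + (7 + 7*X) = 4 + 7*X)
t(N(-4), 2) + (-194)**2 = (4 + 7*(-14)) + (-194)**2 = (4 - 98) + 37636 = -94 + 37636 = 37542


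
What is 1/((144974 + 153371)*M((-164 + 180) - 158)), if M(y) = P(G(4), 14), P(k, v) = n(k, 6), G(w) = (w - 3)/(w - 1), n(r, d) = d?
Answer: 1/1790070 ≈ 5.5864e-7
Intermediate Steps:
G(w) = (-3 + w)/(-1 + w)
P(k, v) = 6
M(y) = 6
1/((144974 + 153371)*M((-164 + 180) - 158)) = 1/((144974 + 153371)*6) = (⅙)/298345 = (1/298345)*(⅙) = 1/1790070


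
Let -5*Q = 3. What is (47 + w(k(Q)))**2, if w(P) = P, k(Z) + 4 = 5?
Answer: 2304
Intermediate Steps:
Q = -3/5 (Q = -1/5*3 = -3/5 ≈ -0.60000)
k(Z) = 1 (k(Z) = -4 + 5 = 1)
(47 + w(k(Q)))**2 = (47 + 1)**2 = 48**2 = 2304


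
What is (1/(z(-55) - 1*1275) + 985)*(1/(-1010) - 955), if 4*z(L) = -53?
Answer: -4895772475251/5204530 ≈ -9.4068e+5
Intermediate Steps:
z(L) = -53/4 (z(L) = (¼)*(-53) = -53/4)
(1/(z(-55) - 1*1275) + 985)*(1/(-1010) - 955) = (1/(-53/4 - 1*1275) + 985)*(1/(-1010) - 955) = (1/(-53/4 - 1275) + 985)*(-1/1010 - 955) = (1/(-5153/4) + 985)*(-964551/1010) = (-4/5153 + 985)*(-964551/1010) = (5075701/5153)*(-964551/1010) = -4895772475251/5204530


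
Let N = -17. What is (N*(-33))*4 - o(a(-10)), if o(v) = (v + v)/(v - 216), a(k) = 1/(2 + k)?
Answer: 3879874/1729 ≈ 2244.0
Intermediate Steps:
o(v) = 2*v/(-216 + v) (o(v) = (2*v)/(-216 + v) = 2*v/(-216 + v))
(N*(-33))*4 - o(a(-10)) = -17*(-33)*4 - 2/((2 - 10)*(-216 + 1/(2 - 10))) = 561*4 - 2/((-8)*(-216 + 1/(-8))) = 2244 - 2*(-1)/(8*(-216 - ⅛)) = 2244 - 2*(-1)/(8*(-1729/8)) = 2244 - 2*(-1)*(-8)/(8*1729) = 2244 - 1*2/1729 = 2244 - 2/1729 = 3879874/1729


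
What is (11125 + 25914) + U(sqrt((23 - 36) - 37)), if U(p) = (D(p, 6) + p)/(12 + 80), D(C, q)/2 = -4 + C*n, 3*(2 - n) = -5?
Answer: 851895/23 + 125*I*sqrt(2)/276 ≈ 37039.0 + 0.6405*I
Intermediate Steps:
n = 11/3 (n = 2 - 1/3*(-5) = 2 + 5/3 = 11/3 ≈ 3.6667)
D(C, q) = -8 + 22*C/3 (D(C, q) = 2*(-4 + C*(11/3)) = 2*(-4 + 11*C/3) = -8 + 22*C/3)
U(p) = -2/23 + 25*p/276 (U(p) = ((-8 + 22*p/3) + p)/(12 + 80) = (-8 + 25*p/3)/92 = (-8 + 25*p/3)*(1/92) = -2/23 + 25*p/276)
(11125 + 25914) + U(sqrt((23 - 36) - 37)) = (11125 + 25914) + (-2/23 + 25*sqrt((23 - 36) - 37)/276) = 37039 + (-2/23 + 25*sqrt(-13 - 37)/276) = 37039 + (-2/23 + 25*sqrt(-50)/276) = 37039 + (-2/23 + 25*(5*I*sqrt(2))/276) = 37039 + (-2/23 + 125*I*sqrt(2)/276) = 851895/23 + 125*I*sqrt(2)/276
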